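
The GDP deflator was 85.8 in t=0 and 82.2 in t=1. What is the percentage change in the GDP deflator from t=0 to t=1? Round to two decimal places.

Change = (82.2 − 85.8) / 85.8 × 100
       = -3.6 / 85.8 × 100 = -4.1958%

-4.20%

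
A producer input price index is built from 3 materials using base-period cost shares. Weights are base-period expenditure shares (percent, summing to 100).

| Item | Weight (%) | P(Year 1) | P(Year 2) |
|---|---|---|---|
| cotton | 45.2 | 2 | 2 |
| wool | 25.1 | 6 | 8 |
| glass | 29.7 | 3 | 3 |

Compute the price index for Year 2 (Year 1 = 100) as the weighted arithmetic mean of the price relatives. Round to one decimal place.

cotton: 45.2 × (2/2) = 45.2 × 1.000000 = 45.2000
wool: 25.1 × (8/6) = 25.1 × 1.333333 = 33.4667
glass: 29.7 × (3/3) = 29.7 × 1.000000 = 29.7000
Index = Σ wᵢ·(p₁ᵢ/p₀ᵢ) = 45.2000 + 33.4667 + 29.7000 = 108.3667

108.4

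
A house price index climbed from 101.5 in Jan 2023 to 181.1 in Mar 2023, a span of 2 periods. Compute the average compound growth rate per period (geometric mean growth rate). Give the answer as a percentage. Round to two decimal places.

33.58%

Growth factor = (181.1/101.5)^(1/2) = (1.784236)^(1/2) = 1.335753
Growth rate = 1.335753 − 1 = 0.335753 = 33.5753%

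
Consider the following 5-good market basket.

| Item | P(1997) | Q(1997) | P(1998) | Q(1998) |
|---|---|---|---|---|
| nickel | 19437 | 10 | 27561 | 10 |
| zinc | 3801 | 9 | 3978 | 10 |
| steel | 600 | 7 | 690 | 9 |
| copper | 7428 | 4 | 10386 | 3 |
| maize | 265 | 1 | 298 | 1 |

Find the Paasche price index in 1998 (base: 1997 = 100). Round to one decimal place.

Paasche price index uses current-period quantities as weights.
ΣP(1998)·Q(1998) = 27561×10 + 3978×10 + 690×9 + 10386×3 + 298×1 = 275610 + 39780 + 6210 + 31158 + 298 = 353056
ΣP(1997)·Q(1998) = 19437×10 + 3801×10 + 600×9 + 7428×3 + 265×1 = 194370 + 38010 + 5400 + 22284 + 265 = 260329
Index = 353056 / 260329 × 100 = 135.6192

135.6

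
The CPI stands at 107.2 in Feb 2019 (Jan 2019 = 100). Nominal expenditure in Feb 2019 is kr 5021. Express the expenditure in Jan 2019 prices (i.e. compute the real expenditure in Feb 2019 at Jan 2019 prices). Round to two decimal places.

Real = Nominal ÷ (Index/100) = 5021 ÷ (107.2/100)
     = 5021 ÷ 1.072 = 4683.7687

4683.77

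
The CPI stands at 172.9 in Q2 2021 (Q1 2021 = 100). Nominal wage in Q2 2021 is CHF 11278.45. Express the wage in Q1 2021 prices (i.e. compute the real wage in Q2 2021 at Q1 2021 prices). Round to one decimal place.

Real = Nominal ÷ (Index/100) = 11278.45 ÷ (172.9/100)
     = 11278.45 ÷ 1.729 = 6523.1058

6523.1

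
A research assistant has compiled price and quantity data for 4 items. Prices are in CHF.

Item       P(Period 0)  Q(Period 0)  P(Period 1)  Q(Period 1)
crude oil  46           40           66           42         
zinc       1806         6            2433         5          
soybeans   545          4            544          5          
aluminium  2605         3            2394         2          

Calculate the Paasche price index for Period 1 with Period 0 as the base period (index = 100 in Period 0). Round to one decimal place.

118.8

Paasche price index uses current-period quantities as weights.
ΣP(Period 1)·Q(Period 1) = 66×42 + 2433×5 + 544×5 + 2394×2 = 2772 + 12165 + 2720 + 4788 = 22445
ΣP(Period 0)·Q(Period 1) = 46×42 + 1806×5 + 545×5 + 2605×2 = 1932 + 9030 + 2725 + 5210 = 18897
Index = 22445 / 18897 × 100 = 118.7755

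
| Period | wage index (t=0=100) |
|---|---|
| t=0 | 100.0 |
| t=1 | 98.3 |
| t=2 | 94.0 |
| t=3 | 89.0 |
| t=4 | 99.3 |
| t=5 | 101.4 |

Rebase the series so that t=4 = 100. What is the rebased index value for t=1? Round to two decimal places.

Rebased(t=1) = 98.3 / 99.3 × 100 = 98.9930

98.99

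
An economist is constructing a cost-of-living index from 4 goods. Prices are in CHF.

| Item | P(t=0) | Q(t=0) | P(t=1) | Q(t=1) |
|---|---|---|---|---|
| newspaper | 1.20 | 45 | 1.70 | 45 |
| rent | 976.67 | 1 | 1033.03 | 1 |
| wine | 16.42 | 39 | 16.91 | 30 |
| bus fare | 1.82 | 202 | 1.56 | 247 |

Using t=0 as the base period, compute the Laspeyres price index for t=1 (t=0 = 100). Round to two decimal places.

102.23

Laspeyres price index uses base-period quantities as weights.
ΣP(t=1)·Q(t=0) = 1.70×45 + 1033.03×1 + 16.91×39 + 1.56×202 = 76.5 + 1033.03 + 659.49 + 315.12 = 2084.14
ΣP(t=0)·Q(t=0) = 1.20×45 + 976.67×1 + 16.42×39 + 1.82×202 = 54 + 976.67 + 640.38 + 367.64 = 2038.69
Index = 2084.14 / 2038.69 × 100 = 102.2294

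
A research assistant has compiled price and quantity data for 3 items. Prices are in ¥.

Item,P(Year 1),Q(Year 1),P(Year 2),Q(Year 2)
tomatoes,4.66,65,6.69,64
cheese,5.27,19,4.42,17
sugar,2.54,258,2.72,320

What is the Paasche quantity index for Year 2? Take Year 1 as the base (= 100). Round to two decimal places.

Paasche quantity index uses current-period prices as weights.
ΣP(Year 2)·Q(Year 2) = 6.69×64 + 4.42×17 + 2.72×320 = 428.16 + 75.14 + 870.4 = 1373.7
ΣP(Year 2)·Q(Year 1) = 6.69×65 + 4.42×19 + 2.72×258 = 434.85 + 83.98 + 701.76 = 1220.59
Index = 1373.7 / 1220.59 × 100 = 112.5439

112.54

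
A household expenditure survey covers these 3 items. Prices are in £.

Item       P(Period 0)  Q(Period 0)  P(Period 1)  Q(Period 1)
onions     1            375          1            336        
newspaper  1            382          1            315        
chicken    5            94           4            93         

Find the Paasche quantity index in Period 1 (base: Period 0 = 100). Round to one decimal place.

90.3

Paasche quantity index uses current-period prices as weights.
ΣP(Period 1)·Q(Period 1) = 1×336 + 1×315 + 4×93 = 336 + 315 + 372 = 1023
ΣP(Period 1)·Q(Period 0) = 1×375 + 1×382 + 4×94 = 375 + 382 + 376 = 1133
Index = 1023 / 1133 × 100 = 90.2913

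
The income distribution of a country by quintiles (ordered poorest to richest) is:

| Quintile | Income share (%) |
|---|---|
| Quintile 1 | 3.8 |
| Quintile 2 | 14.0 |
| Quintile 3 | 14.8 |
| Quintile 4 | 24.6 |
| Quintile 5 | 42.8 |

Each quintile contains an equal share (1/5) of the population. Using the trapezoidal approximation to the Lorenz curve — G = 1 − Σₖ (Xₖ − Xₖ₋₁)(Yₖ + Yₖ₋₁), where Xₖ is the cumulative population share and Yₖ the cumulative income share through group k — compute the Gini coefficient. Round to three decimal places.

0.354

Cumulative income shares Yₖ: 0.0380, 0.1780, 0.3260, 0.5720, 1.0000
Σ (Xₖ−Xₖ₋₁)(Yₖ+Yₖ₋₁) = (1/5)(0.0380+0.0000) + (1/5)(0.1780+0.0380) + (1/5)(0.3260+0.1780) + (1/5)(0.5720+0.3260) + (1/5)(1.0000+0.5720)
  = 0.0076 + 0.0432 + 0.1008 + 0.1796 + 0.3144 = 0.6456
G = 1 − 0.6456 = 0.3544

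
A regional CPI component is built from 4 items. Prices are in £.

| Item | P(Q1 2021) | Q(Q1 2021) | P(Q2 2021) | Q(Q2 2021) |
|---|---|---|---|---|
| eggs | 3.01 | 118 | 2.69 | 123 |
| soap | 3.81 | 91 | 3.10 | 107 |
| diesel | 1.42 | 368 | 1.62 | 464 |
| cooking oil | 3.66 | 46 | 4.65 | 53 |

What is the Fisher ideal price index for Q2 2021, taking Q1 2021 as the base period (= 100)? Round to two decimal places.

Laspeyres component (base-period weights):
ΣP(Q2 2021)Q(Q1 2021) = 2.69×118 + 3.10×91 + 1.62×368 + 4.65×46 = 317.42 + 282.1 + 596.16 + 213.9 = 1409.58
ΣP(Q1 2021)Q(Q1 2021) = 3.01×118 + 3.81×91 + 1.42×368 + 3.66×46 = 355.18 + 346.71 + 522.56 + 168.36 = 1392.81
L = 1409.58 / 1392.81 × 100 = 101.2040
Paasche component (current-period weights):
ΣP(Q2 2021)Q(Q2 2021) = 2.69×123 + 3.10×107 + 1.62×464 + 4.65×53 = 330.87 + 331.7 + 751.68 + 246.45 = 1660.7
ΣP(Q1 2021)Q(Q2 2021) = 3.01×123 + 3.81×107 + 1.42×464 + 3.66×53 = 370.23 + 407.67 + 658.88 + 193.98 = 1630.76
P = 1660.7 / 1630.76 × 100 = 101.8360
Fisher = √(L × P) = √(101.2040 × 101.8360) = 101.5195

101.52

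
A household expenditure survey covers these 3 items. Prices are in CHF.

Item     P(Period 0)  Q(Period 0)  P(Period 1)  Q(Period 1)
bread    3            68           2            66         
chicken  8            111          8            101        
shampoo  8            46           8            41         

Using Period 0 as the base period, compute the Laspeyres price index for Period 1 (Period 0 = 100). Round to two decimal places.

95.34

Laspeyres price index uses base-period quantities as weights.
ΣP(Period 1)·Q(Period 0) = 2×68 + 8×111 + 8×46 = 136 + 888 + 368 = 1392
ΣP(Period 0)·Q(Period 0) = 3×68 + 8×111 + 8×46 = 204 + 888 + 368 = 1460
Index = 1392 / 1460 × 100 = 95.3425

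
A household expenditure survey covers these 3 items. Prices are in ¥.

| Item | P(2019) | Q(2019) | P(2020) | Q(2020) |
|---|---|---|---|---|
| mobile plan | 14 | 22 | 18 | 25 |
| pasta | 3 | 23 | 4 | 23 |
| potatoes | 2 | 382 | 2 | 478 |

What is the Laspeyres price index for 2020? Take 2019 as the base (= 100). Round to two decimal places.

109.73

Laspeyres price index uses base-period quantities as weights.
ΣP(2020)·Q(2019) = 18×22 + 4×23 + 2×382 = 396 + 92 + 764 = 1252
ΣP(2019)·Q(2019) = 14×22 + 3×23 + 2×382 = 308 + 69 + 764 = 1141
Index = 1252 / 1141 × 100 = 109.7283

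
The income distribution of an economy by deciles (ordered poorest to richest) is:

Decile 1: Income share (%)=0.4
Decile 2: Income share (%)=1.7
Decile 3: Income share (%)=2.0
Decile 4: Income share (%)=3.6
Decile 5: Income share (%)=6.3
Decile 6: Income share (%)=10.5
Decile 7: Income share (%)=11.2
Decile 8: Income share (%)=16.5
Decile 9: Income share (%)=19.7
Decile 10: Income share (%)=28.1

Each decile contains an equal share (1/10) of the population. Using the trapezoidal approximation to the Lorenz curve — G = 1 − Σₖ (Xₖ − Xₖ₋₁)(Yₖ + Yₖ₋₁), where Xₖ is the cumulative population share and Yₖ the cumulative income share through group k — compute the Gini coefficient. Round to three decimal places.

0.475

Cumulative income shares Yₖ: 0.0040, 0.0210, 0.0410, 0.0770, 0.1400, 0.2450, 0.3570, 0.5220, 0.7190, 1.0000
Σ (Xₖ−Xₖ₋₁)(Yₖ+Yₖ₋₁) = (1/10)(0.0040+0.0000) + (1/10)(0.0210+0.0040) + (1/10)(0.0410+0.0210) + (1/10)(0.0770+0.0410) + (1/10)(0.1400+0.0770) + (1/10)(0.2450+0.1400) + (1/10)(0.3570+0.2450) + (1/10)(0.5220+0.3570) + (1/10)(0.7190+0.5220) + (1/10)(1.0000+0.7190)
  = 0.0004 + 0.0025 + 0.0062 + 0.0118 + 0.0217 + 0.0385 + 0.0602 + 0.0879 + 0.1241 + 0.1719 = 0.5252
G = 1 − 0.5252 = 0.4748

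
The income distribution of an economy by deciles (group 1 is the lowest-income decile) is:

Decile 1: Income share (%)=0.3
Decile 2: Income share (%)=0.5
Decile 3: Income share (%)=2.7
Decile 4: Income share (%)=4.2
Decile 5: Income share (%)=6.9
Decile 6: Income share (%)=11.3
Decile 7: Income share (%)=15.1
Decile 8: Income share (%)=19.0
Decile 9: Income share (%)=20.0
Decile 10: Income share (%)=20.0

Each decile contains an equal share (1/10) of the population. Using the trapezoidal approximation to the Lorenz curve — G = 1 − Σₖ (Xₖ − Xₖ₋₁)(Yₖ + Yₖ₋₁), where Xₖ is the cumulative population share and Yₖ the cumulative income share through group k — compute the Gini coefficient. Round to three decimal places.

Cumulative income shares Yₖ: 0.0030, 0.0080, 0.0350, 0.0770, 0.1460, 0.2590, 0.4100, 0.6000, 0.8000, 1.0000
Σ (Xₖ−Xₖ₋₁)(Yₖ+Yₖ₋₁) = (1/10)(0.0030+0.0000) + (1/10)(0.0080+0.0030) + (1/10)(0.0350+0.0080) + (1/10)(0.0770+0.0350) + (1/10)(0.1460+0.0770) + (1/10)(0.2590+0.1460) + (1/10)(0.4100+0.2590) + (1/10)(0.6000+0.4100) + (1/10)(0.8000+0.6000) + (1/10)(1.0000+0.8000)
  = 0.0003 + 0.0011 + 0.0043 + 0.0112 + 0.0223 + 0.0405 + 0.0669 + 0.1010 + 0.1400 + 0.1800 = 0.5676
G = 1 − 0.5676 = 0.4324

0.432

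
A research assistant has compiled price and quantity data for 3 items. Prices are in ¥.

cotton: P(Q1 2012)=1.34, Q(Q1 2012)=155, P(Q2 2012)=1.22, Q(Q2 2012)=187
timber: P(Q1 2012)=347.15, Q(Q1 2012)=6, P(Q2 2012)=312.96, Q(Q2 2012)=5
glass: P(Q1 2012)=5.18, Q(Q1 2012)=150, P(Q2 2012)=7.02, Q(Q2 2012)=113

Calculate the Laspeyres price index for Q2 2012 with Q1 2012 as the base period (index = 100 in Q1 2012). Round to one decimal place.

Laspeyres price index uses base-period quantities as weights.
ΣP(Q2 2012)·Q(Q1 2012) = 1.22×155 + 312.96×6 + 7.02×150 = 189.1 + 1877.76 + 1053 = 3119.86
ΣP(Q1 2012)·Q(Q1 2012) = 1.34×155 + 347.15×6 + 5.18×150 = 207.7 + 2082.9 + 777 = 3067.6
Index = 3119.86 / 3067.6 × 100 = 101.7036

101.7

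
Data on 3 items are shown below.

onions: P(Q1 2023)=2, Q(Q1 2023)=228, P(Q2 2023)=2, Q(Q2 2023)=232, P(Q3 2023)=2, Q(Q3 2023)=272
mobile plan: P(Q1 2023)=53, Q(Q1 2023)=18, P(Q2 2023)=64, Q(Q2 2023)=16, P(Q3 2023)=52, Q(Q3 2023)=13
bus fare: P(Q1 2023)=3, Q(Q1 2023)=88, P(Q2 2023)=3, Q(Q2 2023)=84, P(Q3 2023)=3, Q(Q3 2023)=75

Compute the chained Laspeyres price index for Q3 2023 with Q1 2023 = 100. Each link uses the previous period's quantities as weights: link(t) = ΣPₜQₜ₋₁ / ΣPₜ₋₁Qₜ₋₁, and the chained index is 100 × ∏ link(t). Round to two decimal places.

99.49

Link Q1 2023→Q2 2023:
ΣP(Q2 2023)Q(Q1 2023) = 2×228 + 64×18 + 3×88 = 456 + 1152 + 264 = 1872
ΣP(Q1 2023)Q(Q1 2023) = 2×228 + 53×18 + 3×88 = 456 + 954 + 264 = 1674
link = 1872/1674 = 1.118280
Link Q2 2023→Q3 2023:
ΣP(Q3 2023)Q(Q2 2023) = 2×232 + 52×16 + 3×84 = 464 + 832 + 252 = 1548
ΣP(Q2 2023)Q(Q2 2023) = 2×232 + 64×16 + 3×84 = 464 + 1024 + 252 = 1740
link = 1548/1740 = 0.889655
Chained index = 100 × 1.118280 × 0.889655 = 99.4883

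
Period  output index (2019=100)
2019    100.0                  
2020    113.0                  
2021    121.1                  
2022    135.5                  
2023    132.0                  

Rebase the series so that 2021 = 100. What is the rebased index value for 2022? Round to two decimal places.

111.89

Rebased(2022) = 135.5 / 121.1 × 100 = 111.8910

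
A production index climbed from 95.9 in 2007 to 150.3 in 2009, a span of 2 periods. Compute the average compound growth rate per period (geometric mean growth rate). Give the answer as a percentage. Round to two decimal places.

Growth factor = (150.3/95.9)^(1/2) = (1.567258)^(1/2) = 1.251902
Growth rate = 1.251902 − 1 = 0.251902 = 25.1902%

25.19%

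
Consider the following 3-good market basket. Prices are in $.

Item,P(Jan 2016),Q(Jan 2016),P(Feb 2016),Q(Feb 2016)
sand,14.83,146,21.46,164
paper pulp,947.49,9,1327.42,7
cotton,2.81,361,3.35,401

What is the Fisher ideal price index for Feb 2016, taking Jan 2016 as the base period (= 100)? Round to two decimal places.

139.02

Laspeyres component (base-period weights):
ΣP(Feb 2016)Q(Jan 2016) = 21.46×146 + 1327.42×9 + 3.35×361 = 3133.16 + 11946.78 + 1209.35 = 16289.29
ΣP(Jan 2016)Q(Jan 2016) = 14.83×146 + 947.49×9 + 2.81×361 = 2165.18 + 8527.41 + 1014.41 = 11707
L = 16289.29 / 11707 × 100 = 139.1415
Paasche component (current-period weights):
ΣP(Feb 2016)Q(Feb 2016) = 21.46×164 + 1327.42×7 + 3.35×401 = 3519.44 + 9291.94 + 1343.35 = 14154.73
ΣP(Jan 2016)Q(Feb 2016) = 14.83×164 + 947.49×7 + 2.81×401 = 2432.12 + 6632.43 + 1126.81 = 10191.36
P = 14154.73 / 10191.36 × 100 = 138.8895
Fisher = √(L × P) = √(139.1415 × 138.8895) = 139.0154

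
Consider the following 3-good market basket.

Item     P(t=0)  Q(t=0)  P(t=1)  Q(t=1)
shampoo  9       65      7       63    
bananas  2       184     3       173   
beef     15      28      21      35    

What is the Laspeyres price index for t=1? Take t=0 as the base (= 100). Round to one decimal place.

Laspeyres price index uses base-period quantities as weights.
ΣP(t=1)·Q(t=0) = 7×65 + 3×184 + 21×28 = 455 + 552 + 588 = 1595
ΣP(t=0)·Q(t=0) = 9×65 + 2×184 + 15×28 = 585 + 368 + 420 = 1373
Index = 1595 / 1373 × 100 = 116.1690

116.2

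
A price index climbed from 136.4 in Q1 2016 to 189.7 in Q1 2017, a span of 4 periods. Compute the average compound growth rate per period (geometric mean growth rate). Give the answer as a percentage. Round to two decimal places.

Growth factor = (189.7/136.4)^(1/4) = (1.390762)^(1/4) = 1.085959
Growth rate = 1.085959 − 1 = 0.085959 = 8.5959%

8.60%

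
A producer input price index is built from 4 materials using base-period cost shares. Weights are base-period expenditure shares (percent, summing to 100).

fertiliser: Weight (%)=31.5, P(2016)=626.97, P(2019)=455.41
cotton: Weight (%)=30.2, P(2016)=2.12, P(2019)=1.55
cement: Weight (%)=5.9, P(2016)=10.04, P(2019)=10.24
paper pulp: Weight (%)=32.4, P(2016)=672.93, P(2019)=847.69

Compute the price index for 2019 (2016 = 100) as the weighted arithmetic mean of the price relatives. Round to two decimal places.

fertiliser: 31.5 × (455.41/626.97) = 31.5 × 0.726366 = 22.8805
cotton: 30.2 × (1.55/2.12) = 30.2 × 0.731132 = 22.0802
cement: 5.9 × (10.24/10.04) = 5.9 × 1.019920 = 6.0175
paper pulp: 32.4 × (847.69/672.93) = 32.4 × 1.259700 = 40.8143
Index = Σ wᵢ·(p₁ᵢ/p₀ᵢ) = 22.8805 + 22.0802 + 6.0175 + 40.8143 = 91.7925

91.79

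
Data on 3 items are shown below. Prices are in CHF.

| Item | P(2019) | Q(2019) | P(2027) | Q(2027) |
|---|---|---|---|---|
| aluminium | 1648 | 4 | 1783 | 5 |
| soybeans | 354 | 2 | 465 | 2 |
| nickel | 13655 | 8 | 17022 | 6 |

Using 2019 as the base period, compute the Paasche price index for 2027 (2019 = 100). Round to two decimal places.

Paasche price index uses current-period quantities as weights.
ΣP(2027)·Q(2027) = 1783×5 + 465×2 + 17022×6 = 8915 + 930 + 102132 = 111977
ΣP(2019)·Q(2027) = 1648×5 + 354×2 + 13655×6 = 8240 + 708 + 81930 = 90878
Index = 111977 / 90878 × 100 = 123.2168

123.22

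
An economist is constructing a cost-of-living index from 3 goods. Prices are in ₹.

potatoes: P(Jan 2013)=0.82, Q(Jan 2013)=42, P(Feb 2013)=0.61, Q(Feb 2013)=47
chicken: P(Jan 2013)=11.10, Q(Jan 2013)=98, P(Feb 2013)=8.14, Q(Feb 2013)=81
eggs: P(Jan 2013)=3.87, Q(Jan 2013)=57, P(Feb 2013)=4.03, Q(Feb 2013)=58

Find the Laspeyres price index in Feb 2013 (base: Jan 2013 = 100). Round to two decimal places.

Laspeyres price index uses base-period quantities as weights.
ΣP(Feb 2013)·Q(Jan 2013) = 0.61×42 + 8.14×98 + 4.03×57 = 25.62 + 797.72 + 229.71 = 1053.05
ΣP(Jan 2013)·Q(Jan 2013) = 0.82×42 + 11.10×98 + 3.87×57 = 34.44 + 1087.8 + 220.59 = 1342.83
Index = 1053.05 / 1342.83 × 100 = 78.4202

78.42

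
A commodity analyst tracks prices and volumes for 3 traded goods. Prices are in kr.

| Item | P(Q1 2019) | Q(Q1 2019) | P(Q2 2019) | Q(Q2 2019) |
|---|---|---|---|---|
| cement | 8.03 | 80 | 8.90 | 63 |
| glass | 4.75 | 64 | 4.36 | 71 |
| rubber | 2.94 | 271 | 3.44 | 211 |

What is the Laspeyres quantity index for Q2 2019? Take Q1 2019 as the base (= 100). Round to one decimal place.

Laspeyres quantity index uses base-period prices as weights.
ΣP(Q1 2019)·Q(Q2 2019) = 8.03×63 + 4.75×71 + 2.94×211 = 505.89 + 337.25 + 620.34 = 1463.48
ΣP(Q1 2019)·Q(Q1 2019) = 8.03×80 + 4.75×64 + 2.94×271 = 642.4 + 304 + 796.74 = 1743.14
Index = 1463.48 / 1743.14 × 100 = 83.9565

84.0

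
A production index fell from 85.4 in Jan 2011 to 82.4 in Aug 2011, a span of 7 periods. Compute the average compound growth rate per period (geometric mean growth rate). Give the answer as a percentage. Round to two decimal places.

Growth factor = (82.4/85.4)^(1/7) = (0.964871)^(1/7) = 0.994904
Growth rate = 0.994904 − 1 = -0.005096 = -0.5096%

-0.51%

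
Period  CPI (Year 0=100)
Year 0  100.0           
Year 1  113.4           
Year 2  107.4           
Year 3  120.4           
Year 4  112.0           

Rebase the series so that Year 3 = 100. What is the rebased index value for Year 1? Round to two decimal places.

94.19

Rebased(Year 1) = 113.4 / 120.4 × 100 = 94.1860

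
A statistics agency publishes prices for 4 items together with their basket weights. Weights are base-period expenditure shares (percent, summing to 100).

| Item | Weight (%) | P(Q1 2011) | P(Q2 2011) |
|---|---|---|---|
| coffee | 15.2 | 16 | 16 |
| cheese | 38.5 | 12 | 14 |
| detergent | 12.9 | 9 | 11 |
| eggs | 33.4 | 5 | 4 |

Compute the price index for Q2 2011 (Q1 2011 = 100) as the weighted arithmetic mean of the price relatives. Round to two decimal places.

coffee: 15.2 × (16/16) = 15.2 × 1.000000 = 15.2000
cheese: 38.5 × (14/12) = 38.5 × 1.166667 = 44.9167
detergent: 12.9 × (11/9) = 12.9 × 1.222222 = 15.7667
eggs: 33.4 × (4/5) = 33.4 × 0.800000 = 26.7200
Index = Σ wᵢ·(p₁ᵢ/p₀ᵢ) = 15.2000 + 44.9167 + 15.7667 + 26.7200 = 102.6033

102.60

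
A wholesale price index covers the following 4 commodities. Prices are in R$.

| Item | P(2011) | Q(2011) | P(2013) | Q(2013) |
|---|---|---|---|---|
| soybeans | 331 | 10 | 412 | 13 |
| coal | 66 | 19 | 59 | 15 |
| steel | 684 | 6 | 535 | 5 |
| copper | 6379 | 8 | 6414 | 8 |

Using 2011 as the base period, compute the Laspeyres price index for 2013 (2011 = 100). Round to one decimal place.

Laspeyres price index uses base-period quantities as weights.
ΣP(2013)·Q(2011) = 412×10 + 59×19 + 535×6 + 6414×8 = 4120 + 1121 + 3210 + 51312 = 59763
ΣP(2011)·Q(2011) = 331×10 + 66×19 + 684×6 + 6379×8 = 3310 + 1254 + 4104 + 51032 = 59700
Index = 59763 / 59700 × 100 = 100.1055

100.1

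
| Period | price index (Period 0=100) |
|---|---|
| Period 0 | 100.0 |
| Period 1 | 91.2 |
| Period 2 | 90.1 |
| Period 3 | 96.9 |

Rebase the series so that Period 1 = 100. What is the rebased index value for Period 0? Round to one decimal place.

Rebased(Period 0) = 100.0 / 91.2 × 100 = 109.6491

109.6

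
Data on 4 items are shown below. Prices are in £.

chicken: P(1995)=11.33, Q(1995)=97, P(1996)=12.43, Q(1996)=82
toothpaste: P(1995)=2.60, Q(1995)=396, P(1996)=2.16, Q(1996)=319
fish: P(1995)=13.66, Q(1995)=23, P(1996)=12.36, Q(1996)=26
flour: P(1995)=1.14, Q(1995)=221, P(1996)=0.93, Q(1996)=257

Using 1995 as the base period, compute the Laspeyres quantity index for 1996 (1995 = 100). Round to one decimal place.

Laspeyres quantity index uses base-period prices as weights.
ΣP(1995)·Q(1996) = 11.33×82 + 2.60×319 + 13.66×26 + 1.14×257 = 929.06 + 829.4 + 355.16 + 292.98 = 2406.6
ΣP(1995)·Q(1995) = 11.33×97 + 2.60×396 + 13.66×23 + 1.14×221 = 1099.01 + 1029.6 + 314.18 + 251.94 = 2694.73
Index = 2406.6 / 2694.73 × 100 = 89.3076

89.3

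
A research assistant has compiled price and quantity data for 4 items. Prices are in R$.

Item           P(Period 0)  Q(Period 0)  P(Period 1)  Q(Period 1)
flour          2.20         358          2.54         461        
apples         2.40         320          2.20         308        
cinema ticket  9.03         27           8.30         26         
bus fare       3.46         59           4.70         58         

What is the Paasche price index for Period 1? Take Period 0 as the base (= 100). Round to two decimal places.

Paasche price index uses current-period quantities as weights.
ΣP(Period 1)·Q(Period 1) = 2.54×461 + 2.20×308 + 8.30×26 + 4.70×58 = 1170.94 + 677.6 + 215.8 + 272.6 = 2336.94
ΣP(Period 0)·Q(Period 1) = 2.20×461 + 2.40×308 + 9.03×26 + 3.46×58 = 1014.2 + 739.2 + 234.78 + 200.68 = 2188.86
Index = 2336.94 / 2188.86 × 100 = 106.7652

106.77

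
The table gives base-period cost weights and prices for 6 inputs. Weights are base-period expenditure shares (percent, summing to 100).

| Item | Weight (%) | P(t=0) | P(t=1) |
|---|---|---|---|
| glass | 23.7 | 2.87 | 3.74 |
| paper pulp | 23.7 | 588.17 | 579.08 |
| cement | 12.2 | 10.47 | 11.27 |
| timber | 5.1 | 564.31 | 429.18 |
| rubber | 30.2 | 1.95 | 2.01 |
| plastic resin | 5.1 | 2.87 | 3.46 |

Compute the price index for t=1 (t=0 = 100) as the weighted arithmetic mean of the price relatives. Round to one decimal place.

glass: 23.7 × (3.74/2.87) = 23.7 × 1.303136 = 30.8843
paper pulp: 23.7 × (579.08/588.17) = 23.7 × 0.984545 = 23.3337
cement: 12.2 × (11.27/10.47) = 12.2 × 1.076409 = 13.1322
timber: 5.1 × (429.18/564.31) = 5.1 × 0.760539 = 3.8788
rubber: 30.2 × (2.01/1.95) = 30.2 × 1.030769 = 31.1292
plastic resin: 5.1 × (3.46/2.87) = 5.1 × 1.205575 = 6.1484
Index = Σ wᵢ·(p₁ᵢ/p₀ᵢ) = 30.8843 + 23.3337 + 13.1322 + 3.8788 + 31.1292 + 6.1484 = 108.5066

108.5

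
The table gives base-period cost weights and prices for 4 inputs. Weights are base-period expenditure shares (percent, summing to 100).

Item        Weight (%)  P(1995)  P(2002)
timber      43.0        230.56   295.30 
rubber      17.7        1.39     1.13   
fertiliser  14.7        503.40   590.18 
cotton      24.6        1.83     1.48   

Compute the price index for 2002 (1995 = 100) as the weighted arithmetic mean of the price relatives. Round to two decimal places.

106.59

timber: 43.0 × (295.30/230.56) = 43.0 × 1.280795 = 55.0742
rubber: 17.7 × (1.13/1.39) = 17.7 × 0.812950 = 14.3892
fertiliser: 14.7 × (590.18/503.40) = 14.7 × 1.172388 = 17.2341
cotton: 24.6 × (1.48/1.83) = 24.6 × 0.808743 = 19.8951
Index = Σ wᵢ·(p₁ᵢ/p₀ᵢ) = 55.0742 + 14.3892 + 17.2341 + 19.8951 = 106.5926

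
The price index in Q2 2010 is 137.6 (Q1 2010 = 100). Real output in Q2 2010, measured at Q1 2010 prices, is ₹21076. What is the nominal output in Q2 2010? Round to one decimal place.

29000.6

Nominal = Real × (Index/100) = 21076 × (137.6/100)
        = 21076 × 1.376 = 29000.5760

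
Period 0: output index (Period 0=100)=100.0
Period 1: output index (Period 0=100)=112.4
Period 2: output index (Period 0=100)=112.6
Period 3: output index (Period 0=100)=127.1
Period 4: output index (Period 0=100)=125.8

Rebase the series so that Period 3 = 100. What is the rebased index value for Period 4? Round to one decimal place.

Rebased(Period 4) = 125.8 / 127.1 × 100 = 98.9772

99.0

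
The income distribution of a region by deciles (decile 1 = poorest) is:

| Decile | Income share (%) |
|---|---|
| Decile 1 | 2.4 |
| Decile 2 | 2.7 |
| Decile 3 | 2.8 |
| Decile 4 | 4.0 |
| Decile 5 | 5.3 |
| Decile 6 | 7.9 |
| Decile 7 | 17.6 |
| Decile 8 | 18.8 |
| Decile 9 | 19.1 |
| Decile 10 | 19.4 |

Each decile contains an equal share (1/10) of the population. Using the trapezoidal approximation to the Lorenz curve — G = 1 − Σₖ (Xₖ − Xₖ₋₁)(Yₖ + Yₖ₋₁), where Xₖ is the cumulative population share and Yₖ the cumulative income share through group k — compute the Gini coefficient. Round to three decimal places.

0.391

Cumulative income shares Yₖ: 0.0240, 0.0510, 0.0790, 0.1190, 0.1720, 0.2510, 0.4270, 0.6150, 0.8060, 1.0000
Σ (Xₖ−Xₖ₋₁)(Yₖ+Yₖ₋₁) = (1/10)(0.0240+0.0000) + (1/10)(0.0510+0.0240) + (1/10)(0.0790+0.0510) + (1/10)(0.1190+0.0790) + (1/10)(0.1720+0.1190) + (1/10)(0.2510+0.1720) + (1/10)(0.4270+0.2510) + (1/10)(0.6150+0.4270) + (1/10)(0.8060+0.6150) + (1/10)(1.0000+0.8060)
  = 0.0024 + 0.0075 + 0.0130 + 0.0198 + 0.0291 + 0.0423 + 0.0678 + 0.1042 + 0.1421 + 0.1806 = 0.6088
G = 1 − 0.6088 = 0.3912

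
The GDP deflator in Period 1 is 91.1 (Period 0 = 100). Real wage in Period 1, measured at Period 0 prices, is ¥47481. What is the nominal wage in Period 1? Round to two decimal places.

Nominal = Real × (Index/100) = 47481 × (91.1/100)
        = 47481 × 0.911 = 43255.1910

43255.19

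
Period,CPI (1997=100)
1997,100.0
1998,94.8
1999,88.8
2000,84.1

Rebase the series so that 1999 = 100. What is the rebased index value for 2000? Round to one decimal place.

Rebased(2000) = 84.1 / 88.8 × 100 = 94.7072

94.7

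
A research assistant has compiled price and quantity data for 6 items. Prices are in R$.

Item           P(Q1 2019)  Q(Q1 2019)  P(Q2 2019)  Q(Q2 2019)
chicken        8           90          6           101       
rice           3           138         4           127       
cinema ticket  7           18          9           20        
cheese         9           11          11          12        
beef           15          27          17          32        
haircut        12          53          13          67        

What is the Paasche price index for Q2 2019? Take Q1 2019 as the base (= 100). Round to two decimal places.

Paasche price index uses current-period quantities as weights.
ΣP(Q2 2019)·Q(Q2 2019) = 6×101 + 4×127 + 9×20 + 11×12 + 17×32 + 13×67 = 606 + 508 + 180 + 132 + 544 + 871 = 2841
ΣP(Q1 2019)·Q(Q2 2019) = 8×101 + 3×127 + 7×20 + 9×12 + 15×32 + 12×67 = 808 + 381 + 140 + 108 + 480 + 804 = 2721
Index = 2841 / 2721 × 100 = 104.4101

104.41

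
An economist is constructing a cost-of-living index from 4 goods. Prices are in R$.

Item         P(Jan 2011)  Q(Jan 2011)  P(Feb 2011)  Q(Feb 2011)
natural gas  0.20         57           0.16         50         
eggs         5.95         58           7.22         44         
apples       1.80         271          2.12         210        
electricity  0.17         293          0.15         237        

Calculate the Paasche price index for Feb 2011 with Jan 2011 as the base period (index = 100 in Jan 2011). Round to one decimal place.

Paasche price index uses current-period quantities as weights.
ΣP(Feb 2011)·Q(Feb 2011) = 0.16×50 + 7.22×44 + 2.12×210 + 0.15×237 = 8 + 317.68 + 445.2 + 35.55 = 806.43
ΣP(Jan 2011)·Q(Feb 2011) = 0.20×50 + 5.95×44 + 1.80×210 + 0.17×237 = 10 + 261.8 + 378 + 40.29 = 690.09
Index = 806.43 / 690.09 × 100 = 116.8587

116.9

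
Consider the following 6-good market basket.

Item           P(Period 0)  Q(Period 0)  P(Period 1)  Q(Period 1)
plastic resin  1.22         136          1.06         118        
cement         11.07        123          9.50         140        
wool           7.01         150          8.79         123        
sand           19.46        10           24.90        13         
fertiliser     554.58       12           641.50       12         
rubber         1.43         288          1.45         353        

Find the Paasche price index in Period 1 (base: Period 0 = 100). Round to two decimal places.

Paasche price index uses current-period quantities as weights.
ΣP(Period 1)·Q(Period 1) = 1.06×118 + 9.50×140 + 8.79×123 + 24.90×13 + 641.50×12 + 1.45×353 = 125.08 + 1330 + 1081.17 + 323.7 + 7698 + 511.85 = 11069.8
ΣP(Period 0)·Q(Period 1) = 1.22×118 + 11.07×140 + 7.01×123 + 19.46×13 + 554.58×12 + 1.43×353 = 143.96 + 1549.8 + 862.23 + 252.98 + 6654.96 + 504.79 = 9968.72
Index = 11069.8 / 9968.72 × 100 = 111.0453

111.05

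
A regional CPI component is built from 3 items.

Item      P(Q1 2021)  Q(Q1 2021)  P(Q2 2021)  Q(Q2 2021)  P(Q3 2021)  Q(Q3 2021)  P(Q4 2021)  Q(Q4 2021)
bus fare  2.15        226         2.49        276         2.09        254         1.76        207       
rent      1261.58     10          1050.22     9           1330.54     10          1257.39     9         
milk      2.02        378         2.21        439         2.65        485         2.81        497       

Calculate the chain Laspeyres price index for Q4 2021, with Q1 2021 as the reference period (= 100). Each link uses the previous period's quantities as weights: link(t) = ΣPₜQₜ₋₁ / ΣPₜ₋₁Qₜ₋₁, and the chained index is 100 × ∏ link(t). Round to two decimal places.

100.79

Link Q1 2021→Q2 2021:
ΣP(Q2 2021)Q(Q1 2021) = 2.49×226 + 1050.22×10 + 2.21×378 = 562.74 + 10502.2 + 835.38 = 11900.32
ΣP(Q1 2021)Q(Q1 2021) = 2.15×226 + 1261.58×10 + 2.02×378 = 485.9 + 12615.8 + 763.56 = 13865.26
link = 11900.32/13865.26 = 0.858283
Link Q2 2021→Q3 2021:
ΣP(Q3 2021)Q(Q2 2021) = 2.09×276 + 1330.54×9 + 2.65×439 = 576.84 + 11974.86 + 1163.35 = 13715.05
ΣP(Q2 2021)Q(Q2 2021) = 2.49×276 + 1050.22×9 + 2.21×439 = 687.24 + 9451.98 + 970.19 = 11109.41
link = 13715.05/11109.41 = 1.234544
Link Q3 2021→Q4 2021:
ΣP(Q4 2021)Q(Q3 2021) = 1.76×254 + 1257.39×10 + 2.81×485 = 447.04 + 12573.9 + 1362.85 = 14383.79
ΣP(Q3 2021)Q(Q3 2021) = 2.09×254 + 1330.54×10 + 2.65×485 = 530.86 + 13305.4 + 1285.25 = 15121.51
link = 14383.79/15121.51 = 0.951214
Chained index = 100 × 0.858283 × 1.234544 × 0.951214 = 100.7895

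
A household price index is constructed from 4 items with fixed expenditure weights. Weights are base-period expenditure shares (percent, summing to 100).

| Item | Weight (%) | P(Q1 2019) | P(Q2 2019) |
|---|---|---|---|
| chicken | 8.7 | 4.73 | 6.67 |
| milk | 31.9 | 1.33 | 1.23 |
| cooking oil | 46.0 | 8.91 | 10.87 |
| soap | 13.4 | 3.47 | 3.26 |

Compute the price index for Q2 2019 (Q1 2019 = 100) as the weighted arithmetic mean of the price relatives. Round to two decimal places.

chicken: 8.7 × (6.67/4.73) = 8.7 × 1.410148 = 12.2683
milk: 31.9 × (1.23/1.33) = 31.9 × 0.924812 = 29.5015
cooking oil: 46.0 × (10.87/8.91) = 46.0 × 1.219978 = 56.1190
soap: 13.4 × (3.26/3.47) = 13.4 × 0.939481 = 12.5890
Index = Σ wᵢ·(p₁ᵢ/p₀ᵢ) = 12.2683 + 29.5015 + 56.1190 + 12.5890 = 110.4778

110.48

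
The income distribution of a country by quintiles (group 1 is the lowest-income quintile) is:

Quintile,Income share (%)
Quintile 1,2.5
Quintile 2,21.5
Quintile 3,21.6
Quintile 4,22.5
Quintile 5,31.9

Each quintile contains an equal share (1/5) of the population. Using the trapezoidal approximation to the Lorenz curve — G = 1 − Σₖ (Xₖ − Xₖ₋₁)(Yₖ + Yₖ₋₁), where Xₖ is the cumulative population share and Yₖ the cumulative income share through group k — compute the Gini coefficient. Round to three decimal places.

0.239

Cumulative income shares Yₖ: 0.0250, 0.2400, 0.4560, 0.6810, 1.0000
Σ (Xₖ−Xₖ₋₁)(Yₖ+Yₖ₋₁) = (1/5)(0.0250+0.0000) + (1/5)(0.2400+0.0250) + (1/5)(0.4560+0.2400) + (1/5)(0.6810+0.4560) + (1/5)(1.0000+0.6810)
  = 0.0050 + 0.0530 + 0.1392 + 0.2274 + 0.3362 = 0.7608
G = 1 − 0.7608 = 0.2392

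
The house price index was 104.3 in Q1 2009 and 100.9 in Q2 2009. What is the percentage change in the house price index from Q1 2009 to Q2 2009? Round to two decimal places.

-3.26%

Change = (100.9 − 104.3) / 104.3 × 100
       = -3.4 / 104.3 × 100 = -3.2598%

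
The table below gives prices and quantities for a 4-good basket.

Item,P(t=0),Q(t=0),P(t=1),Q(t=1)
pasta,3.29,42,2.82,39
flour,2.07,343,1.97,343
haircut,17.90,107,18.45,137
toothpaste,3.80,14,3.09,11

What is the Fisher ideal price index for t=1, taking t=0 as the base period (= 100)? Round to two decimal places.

100.13

Laspeyres component (base-period weights):
ΣP(t=1)Q(t=0) = 2.82×42 + 1.97×343 + 18.45×107 + 3.09×14 = 118.44 + 675.71 + 1974.15 + 43.26 = 2811.56
ΣP(t=0)Q(t=0) = 3.29×42 + 2.07×343 + 17.90×107 + 3.80×14 = 138.18 + 710.01 + 1915.3 + 53.2 = 2816.69
L = 2811.56 / 2816.69 × 100 = 99.8179
Paasche component (current-period weights):
ΣP(t=1)Q(t=1) = 2.82×39 + 1.97×343 + 18.45×137 + 3.09×11 = 109.98 + 675.71 + 2527.65 + 33.99 = 3347.33
ΣP(t=0)Q(t=1) = 3.29×39 + 2.07×343 + 17.90×137 + 3.80×11 = 128.31 + 710.01 + 2452.3 + 41.8 = 3332.42
P = 3347.33 / 3332.42 × 100 = 100.4474
Fisher = √(L × P) = √(99.8179 × 100.4474) = 100.1322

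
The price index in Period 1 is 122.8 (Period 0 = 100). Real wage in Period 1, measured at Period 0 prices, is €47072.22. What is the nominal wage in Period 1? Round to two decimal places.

Nominal = Real × (Index/100) = 47072.22 × (122.8/100)
        = 47072.22 × 1.228 = 57804.6862

57804.69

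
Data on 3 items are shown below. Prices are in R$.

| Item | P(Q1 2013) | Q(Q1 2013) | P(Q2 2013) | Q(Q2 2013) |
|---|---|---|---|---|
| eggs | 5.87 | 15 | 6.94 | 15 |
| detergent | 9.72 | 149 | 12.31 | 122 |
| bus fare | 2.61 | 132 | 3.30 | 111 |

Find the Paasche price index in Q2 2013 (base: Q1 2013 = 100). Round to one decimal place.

126.1

Paasche price index uses current-period quantities as weights.
ΣP(Q2 2013)·Q(Q2 2013) = 6.94×15 + 12.31×122 + 3.30×111 = 104.1 + 1501.82 + 366.3 = 1972.22
ΣP(Q1 2013)·Q(Q2 2013) = 5.87×15 + 9.72×122 + 2.61×111 = 88.05 + 1185.84 + 289.71 = 1563.6
Index = 1972.22 / 1563.6 × 100 = 126.1333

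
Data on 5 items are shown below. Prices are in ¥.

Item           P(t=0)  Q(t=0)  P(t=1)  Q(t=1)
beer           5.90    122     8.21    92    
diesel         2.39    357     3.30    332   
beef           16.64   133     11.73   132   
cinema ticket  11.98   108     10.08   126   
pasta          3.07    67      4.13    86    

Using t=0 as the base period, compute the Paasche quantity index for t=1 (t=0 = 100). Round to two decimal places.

Paasche quantity index uses current-period prices as weights.
ΣP(t=1)·Q(t=1) = 8.21×92 + 3.30×332 + 11.73×132 + 10.08×126 + 4.13×86 = 755.32 + 1095.6 + 1548.36 + 1270.08 + 355.18 = 5024.54
ΣP(t=1)·Q(t=0) = 8.21×122 + 3.30×357 + 11.73×133 + 10.08×108 + 4.13×67 = 1001.62 + 1178.1 + 1560.09 + 1088.64 + 276.71 = 5105.16
Index = 5024.54 / 5105.16 × 100 = 98.4208

98.42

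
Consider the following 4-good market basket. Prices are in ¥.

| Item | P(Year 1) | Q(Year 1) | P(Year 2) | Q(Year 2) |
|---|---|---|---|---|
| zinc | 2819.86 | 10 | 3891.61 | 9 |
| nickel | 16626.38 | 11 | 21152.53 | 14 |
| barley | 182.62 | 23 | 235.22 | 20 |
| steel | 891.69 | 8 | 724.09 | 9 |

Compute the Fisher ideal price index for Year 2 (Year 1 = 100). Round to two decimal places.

127.02

Laspeyres component (base-period weights):
ΣP(Year 2)Q(Year 1) = 3891.61×10 + 21152.53×11 + 235.22×23 + 724.09×8 = 38916.1 + 232677.83 + 5410.06 + 5792.72 = 282796.71
ΣP(Year 1)Q(Year 1) = 2819.86×10 + 16626.38×11 + 182.62×23 + 891.69×8 = 28198.6 + 182890.18 + 4200.26 + 7133.52 = 222422.56
L = 282796.71 / 222422.56 × 100 = 127.1439
Paasche component (current-period weights):
ΣP(Year 2)Q(Year 2) = 3891.61×9 + 21152.53×14 + 235.22×20 + 724.09×9 = 35024.49 + 296135.42 + 4704.4 + 6516.81 = 342381.12
ΣP(Year 1)Q(Year 2) = 2819.86×9 + 16626.38×14 + 182.62×20 + 891.69×9 = 25378.74 + 232769.32 + 3652.4 + 8025.21 = 269825.67
P = 342381.12 / 269825.67 × 100 = 126.8898
Fisher = √(L × P) = √(127.1439 × 126.8898) = 127.0168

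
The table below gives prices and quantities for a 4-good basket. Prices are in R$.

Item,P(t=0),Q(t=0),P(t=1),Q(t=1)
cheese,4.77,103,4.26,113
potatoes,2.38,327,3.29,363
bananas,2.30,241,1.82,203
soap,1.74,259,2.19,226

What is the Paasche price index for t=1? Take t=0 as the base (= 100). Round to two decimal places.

Paasche price index uses current-period quantities as weights.
ΣP(t=1)·Q(t=1) = 4.26×113 + 3.29×363 + 1.82×203 + 2.19×226 = 481.38 + 1194.27 + 369.46 + 494.94 = 2540.05
ΣP(t=0)·Q(t=1) = 4.77×113 + 2.38×363 + 2.30×203 + 1.74×226 = 539.01 + 863.94 + 466.9 + 393.24 = 2263.09
Index = 2540.05 / 2263.09 × 100 = 112.2381

112.24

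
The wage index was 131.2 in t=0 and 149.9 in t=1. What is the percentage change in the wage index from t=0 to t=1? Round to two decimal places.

Change = (149.9 − 131.2) / 131.2 × 100
       = 18.7 / 131.2 × 100 = 14.2530%

14.25%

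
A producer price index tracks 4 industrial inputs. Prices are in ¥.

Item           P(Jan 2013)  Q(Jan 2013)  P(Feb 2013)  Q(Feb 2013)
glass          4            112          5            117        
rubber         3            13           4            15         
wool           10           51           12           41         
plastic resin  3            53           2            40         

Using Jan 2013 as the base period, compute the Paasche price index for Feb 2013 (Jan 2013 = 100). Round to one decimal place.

Paasche price index uses current-period quantities as weights.
ΣP(Feb 2013)·Q(Feb 2013) = 5×117 + 4×15 + 12×41 + 2×40 = 585 + 60 + 492 + 80 = 1217
ΣP(Jan 2013)·Q(Feb 2013) = 4×117 + 3×15 + 10×41 + 3×40 = 468 + 45 + 410 + 120 = 1043
Index = 1217 / 1043 × 100 = 116.6826

116.7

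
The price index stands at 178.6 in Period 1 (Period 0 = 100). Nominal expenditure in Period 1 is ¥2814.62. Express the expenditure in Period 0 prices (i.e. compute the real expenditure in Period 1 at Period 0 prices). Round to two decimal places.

Real = Nominal ÷ (Index/100) = 2814.62 ÷ (178.6/100)
     = 2814.62 ÷ 1.786 = 1575.9351

1575.94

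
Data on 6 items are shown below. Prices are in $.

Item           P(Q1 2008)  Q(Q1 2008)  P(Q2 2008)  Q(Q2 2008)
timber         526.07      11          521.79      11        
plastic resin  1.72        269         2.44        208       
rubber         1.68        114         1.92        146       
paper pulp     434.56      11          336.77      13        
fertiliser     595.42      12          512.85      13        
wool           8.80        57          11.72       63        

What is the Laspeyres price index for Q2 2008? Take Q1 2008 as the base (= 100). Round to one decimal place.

Laspeyres price index uses base-period quantities as weights.
ΣP(Q2 2008)·Q(Q1 2008) = 521.79×11 + 2.44×269 + 1.92×114 + 336.77×11 + 512.85×12 + 11.72×57 = 5739.69 + 656.36 + 218.88 + 3704.47 + 6154.2 + 668.04 = 17141.64
ΣP(Q1 2008)·Q(Q1 2008) = 526.07×11 + 1.72×269 + 1.68×114 + 434.56×11 + 595.42×12 + 8.80×57 = 5786.77 + 462.68 + 191.52 + 4780.16 + 7145.04 + 501.6 = 18867.77
Index = 17141.64 / 18867.77 × 100 = 90.8514

90.9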